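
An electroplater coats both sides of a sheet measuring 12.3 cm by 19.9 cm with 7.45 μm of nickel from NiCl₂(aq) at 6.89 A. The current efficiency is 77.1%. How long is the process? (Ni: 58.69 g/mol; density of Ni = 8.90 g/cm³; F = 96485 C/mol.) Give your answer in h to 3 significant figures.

Plated area = 2 × 12.3 × 19.9 = 489.5 cm²
Volume = 489.5 × 7.45×10⁻⁴ cm = 0.3647 cm³
m(Ni) = 0.3647 × 8.90 = 3.246 g
n(Ni) = 3.246 / 58.69 = 0.05531 mol; n(e⁻) = 2 × 0.05531 = 0.1106 mol
Q = 0.1106 × 96485 / 0.771 = 13840 C
t = 13840 / 6.89 = 2009 s = 0.558 h

0.558 h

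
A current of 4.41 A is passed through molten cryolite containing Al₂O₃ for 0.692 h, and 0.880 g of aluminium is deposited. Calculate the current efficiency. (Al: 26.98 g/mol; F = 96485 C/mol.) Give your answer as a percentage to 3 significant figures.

Q = 4.41 × 2491.2 = 10990 C
n(e⁻) = 10990 / 96485 = 0.1139 mol
Al³⁺ + 3e⁻ → Al, so theoretical n(Al) = 0.03797 mol → 1.024 g
Efficiency = 0.880 / 1.024 = 0.8594 = 85.9%

85.9%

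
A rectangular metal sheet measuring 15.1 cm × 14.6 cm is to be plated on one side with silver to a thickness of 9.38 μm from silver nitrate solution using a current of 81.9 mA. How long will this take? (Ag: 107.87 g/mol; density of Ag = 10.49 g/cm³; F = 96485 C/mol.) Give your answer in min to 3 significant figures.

Plated area = 15.1 × 14.6 = 220.5 cm²
Volume = 220.5 × 9.38×10⁻⁴ cm = 0.2068 cm³
m(Ag) = 0.2068 × 10.49 = 2.169 g
n(Ag) = 2.169 / 107.87 = 0.02011 mol; n(e⁻) = 0.02011 mol
Q = 0.02011 × 96485 = 1940 C
t = 1940 / 0.0819 = 23690 s = 395 min

395 min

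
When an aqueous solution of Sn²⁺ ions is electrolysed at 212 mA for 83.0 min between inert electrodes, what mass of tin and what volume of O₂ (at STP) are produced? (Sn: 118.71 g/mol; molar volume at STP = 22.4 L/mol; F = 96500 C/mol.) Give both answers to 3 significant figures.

0.649 g Sn; 0.0613 L O₂

Q = 0.212 × 4980 = 1056 C; n(e⁻) = 1056 / 96500 = 0.01094 mol
Cathode: Sn²⁺ + 2e⁻ → Sn → n(Sn) = 0.01094/2 = 0.005470 mol → 0.649 g
Anode: 2H₂O → O₂ + 4H⁺ + 4e⁻ → n(O₂) = 0.01094/4 = 0.002735 mol → 0.0613 L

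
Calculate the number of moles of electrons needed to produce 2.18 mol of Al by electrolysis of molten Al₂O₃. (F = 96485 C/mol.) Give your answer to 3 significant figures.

Al³⁺ + 3e⁻ → Al, so n(e⁻) = 3 × 2.18 = 6.540 mol

6.54 mol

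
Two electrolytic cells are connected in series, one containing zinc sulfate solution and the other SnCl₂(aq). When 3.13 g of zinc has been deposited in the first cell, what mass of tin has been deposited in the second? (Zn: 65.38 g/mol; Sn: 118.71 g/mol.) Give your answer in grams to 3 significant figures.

n(Zn) = 3.13 / 65.38 = 0.04787 mol
Zn²⁺ + 2e⁻ → Zn, so n(e⁻) = 2 × 0.04787 = 0.09574 mol
Since the cells are in series, n(e⁻) in the Sn cell is also 0.09574 mol.
Sn²⁺ + 2e⁻ → Sn, so n(Sn) = 0.09574 / 2 = 0.04787 mol
m(Sn) = 0.04787 × 118.71 = 5.68 g

5.68 g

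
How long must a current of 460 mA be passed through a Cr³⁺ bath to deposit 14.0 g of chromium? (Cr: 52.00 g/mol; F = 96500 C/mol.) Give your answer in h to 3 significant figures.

n(Cr) = 14.0 / 52.00 = 0.2692 mol
Cr³⁺ + 3e⁻ → Cr, so n(e⁻) = 3 × 0.2692 = 0.8076 mol
Q = 0.8076 × 96500 = 77930 C
t = Q / I = 77930 / 0.460 = 1.694×10^5 s = 47.1 h

47.1 h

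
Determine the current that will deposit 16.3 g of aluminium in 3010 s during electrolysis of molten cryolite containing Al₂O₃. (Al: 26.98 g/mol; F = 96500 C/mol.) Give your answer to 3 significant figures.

58.1 A

n(Al) = 16.3 / 26.98 = 0.6042 mol
Al³⁺ + 3e⁻ → Al, so n(e⁻) = 3 × 0.6042 = 1.813 mol
Q = 1.813 × 96500 = 1.750×10^5 C
I = Q / t = 1.750×10^5 / 3010 s = 58.1 A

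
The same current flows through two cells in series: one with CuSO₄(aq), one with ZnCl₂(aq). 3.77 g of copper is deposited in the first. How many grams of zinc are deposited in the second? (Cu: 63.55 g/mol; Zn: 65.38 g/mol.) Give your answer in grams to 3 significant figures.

3.88 g

n(Cu) = 3.77 / 63.55 = 0.05932 mol
Cu²⁺ + 2e⁻ → Cu, so n(e⁻) = 2 × 0.05932 = 0.1186 mol
The cells are in series, so the same charge (and hence the same n(e⁻) = 0.1186 mol) passes through both.
Zn²⁺ + 2e⁻ → Zn, so n(Zn) = 0.1186 / 2 = 0.05930 mol
m(Zn) = 0.05930 × 65.38 = 3.88 g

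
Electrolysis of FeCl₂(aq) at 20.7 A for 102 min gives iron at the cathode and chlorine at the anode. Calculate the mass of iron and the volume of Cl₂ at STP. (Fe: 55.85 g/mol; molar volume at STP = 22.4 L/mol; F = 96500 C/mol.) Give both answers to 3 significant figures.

Q = 20.7 × 6120 = 1.267×10^5 C; n(e⁻) = 1.267×10^5 / 96500 = 1.313 mol
Cathode: Fe²⁺ + 2e⁻ → Fe → n(Fe) = 1.313/2 = 0.6565 mol → 36.7 g
Anode: 2Cl⁻ → Cl₂ + 2e⁻ → n(Cl₂) = 1.313/2 = 0.6565 mol → 14.7 L

36.7 g Fe; 14.7 L Cl₂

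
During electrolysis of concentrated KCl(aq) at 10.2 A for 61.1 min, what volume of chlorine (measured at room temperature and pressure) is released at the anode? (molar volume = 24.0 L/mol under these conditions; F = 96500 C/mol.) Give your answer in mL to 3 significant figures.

4650 mL

Q = 10.2 A × 3666 s = 37390 C
n(e⁻) = Q/F = 37390/96500 = 0.3875 mol
2Cl⁻ → Cl₂ + 2e⁻, so n(Cl₂) = 0.3875 / 2 = 0.1938 mol
V = 0.1938 × 24.0 = 4.651 L
= 4650 mL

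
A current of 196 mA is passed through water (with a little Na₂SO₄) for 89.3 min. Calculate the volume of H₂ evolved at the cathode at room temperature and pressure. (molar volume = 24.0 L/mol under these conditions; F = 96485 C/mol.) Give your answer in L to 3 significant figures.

Charge passed = 0.196 × 5358 = 1050 C
Moles of electrons = 1050 / 96485 = 0.01088 mol
2H⁺ + 2e⁻ → H₂, so n(H₂) = 0.01088 / 2 = 0.005440 mol
V = 0.005440 × 24.0 = 0.1306 L

0.131 L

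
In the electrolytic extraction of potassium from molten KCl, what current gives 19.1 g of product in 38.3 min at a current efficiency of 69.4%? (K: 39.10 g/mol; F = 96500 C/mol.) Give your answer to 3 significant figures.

29.6 A

n(K) = 19.1 / 39.10 = 0.4885 mol
K⁺ + e⁻ → K, so n(e⁻) = 0.4885 mol
Q = 0.4885 × 96500 / 0.694 = 67930 C
I = Q / t = 67930 / 2298 s = 29.6 A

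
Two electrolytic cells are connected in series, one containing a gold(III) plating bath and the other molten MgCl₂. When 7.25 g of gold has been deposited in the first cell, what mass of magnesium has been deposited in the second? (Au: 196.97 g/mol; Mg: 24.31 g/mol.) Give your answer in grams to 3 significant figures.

n(Au) = 7.25 / 196.97 = 0.03681 mol
Au³⁺ + 3e⁻ → Au, so n(e⁻) = 3 × 0.03681 = 0.1104 mol
Same current for the same time ⇒ same n(e⁻) = 0.1104 mol in both cells.
Mg²⁺ + 2e⁻ → Mg, so n(Mg) = 0.1104 / 2 = 0.05520 mol
m(Mg) = 0.05520 × 24.31 = 1.34 g

1.34 g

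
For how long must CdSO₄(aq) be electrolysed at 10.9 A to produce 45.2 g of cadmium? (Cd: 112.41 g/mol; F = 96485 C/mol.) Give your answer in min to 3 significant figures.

119 min

n(Cd) = 45.2 / 112.41 = 0.4021 mol
Cd²⁺ + 2e⁻ → Cd, so n(e⁻) = 2 × 0.4021 = 0.8042 mol
Q = 0.8042 × 96485 = 77590 C
t = Q / I = 77590 / 10.9 = 7118 s = 119 min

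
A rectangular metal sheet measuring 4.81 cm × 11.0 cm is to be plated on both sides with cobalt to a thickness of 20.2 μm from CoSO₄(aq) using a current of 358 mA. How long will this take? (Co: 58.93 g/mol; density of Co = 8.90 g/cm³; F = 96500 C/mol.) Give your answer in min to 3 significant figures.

Plated area = 2 × 4.81 × 11.0 = 105.8 cm²
Volume = 105.8 × 20.2×10⁻⁴ cm = 0.2137 cm³
m(Co) = 0.2137 × 8.90 = 1.902 g
n(Co) = 1.902 / 58.93 = 0.03228 mol; n(e⁻) = 2 × 0.03228 = 0.06456 mol
Q = 0.06456 × 96500 = 6230 C
t = 6230 / 0.358 = 17400 s = 290 min

290 min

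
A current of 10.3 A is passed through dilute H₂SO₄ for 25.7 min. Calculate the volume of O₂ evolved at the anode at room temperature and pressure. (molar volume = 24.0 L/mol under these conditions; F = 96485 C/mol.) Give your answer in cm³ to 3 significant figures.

Q = It = 10.3 × 1542 = 15880 C
n(e⁻) = Q/F = 15880/96485 = 0.1646 mol
2H₂O → O₂ + 4H⁺ + 4e⁻, so n(O₂) = 0.1646 / 4 = 0.04115 mol
V = 0.04115 × 24.0 = 0.9876 L
= 988 cm³

988 cm³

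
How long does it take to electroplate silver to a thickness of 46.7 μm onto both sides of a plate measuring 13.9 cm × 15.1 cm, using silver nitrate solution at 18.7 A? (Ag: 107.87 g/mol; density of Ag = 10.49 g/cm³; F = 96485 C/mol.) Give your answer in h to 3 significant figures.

0.273 h

Plated area = 2 × 13.9 × 15.1 = 419.8 cm²
Volume = 419.8 × 46.7×10⁻⁴ cm = 1.960 cm³
m(Ag) = 1.960 × 10.49 = 20.56 g
n(Ag) = 20.56 / 107.87 = 0.1906 mol; n(e⁻) = 0.1906 mol
Q = 0.1906 × 96485 = 18390 C
t = 18390 / 18.7 = 983.4 s = 0.273 h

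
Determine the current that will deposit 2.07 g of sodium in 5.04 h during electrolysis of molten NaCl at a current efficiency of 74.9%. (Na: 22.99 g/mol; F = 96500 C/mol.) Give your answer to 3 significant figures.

n(Na) = 2.07 / 22.99 = 0.09004 mol
Na⁺ + e⁻ → Na, so n(e⁻) = 0.09004 mol
Q = 0.09004 × 96500 / 0.749 = 11600 C
I = Q / t = 11600 / 18144 s = 0.639 A

0.639 A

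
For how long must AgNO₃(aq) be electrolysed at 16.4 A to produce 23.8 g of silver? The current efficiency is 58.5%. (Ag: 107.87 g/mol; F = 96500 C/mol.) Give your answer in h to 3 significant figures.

0.616 h

n(Ag) = 23.8 / 107.87 = 0.2206 mol
Ag⁺ + e⁻ → Ag, so n(e⁻) = 0.2206 mol
Q = 0.2206 × 96500 / 0.585 = 36390 C
t = Q / I = 36390 / 16.4 = 2219 s = 0.616 h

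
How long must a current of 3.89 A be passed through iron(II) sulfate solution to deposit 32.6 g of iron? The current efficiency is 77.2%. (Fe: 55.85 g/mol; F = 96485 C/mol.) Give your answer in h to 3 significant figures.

10.4 h

n(Fe) = 32.6 / 55.85 = 0.5837 mol
Fe²⁺ + 2e⁻ → Fe, so n(e⁻) = 2 × 0.5837 = 1.167 mol
Q = 1.167 × 96485 / 0.772 = 1.459×10^5 C
t = Q / I = 1.459×10^5 / 3.89 = 37510 s = 10.4 h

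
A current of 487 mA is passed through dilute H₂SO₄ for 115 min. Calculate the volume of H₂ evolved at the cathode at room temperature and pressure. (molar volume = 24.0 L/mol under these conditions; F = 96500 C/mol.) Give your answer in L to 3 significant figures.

0.418 L

Q = It = 0.487 × 6900 = 3360 C
n(e⁻) = 3360 / 96500 = 0.03482 mol
2H⁺ + 2e⁻ → H₂, so n(H₂) = 0.03482 / 2 = 0.01741 mol
V = 0.01741 × 24.0 = 0.4178 L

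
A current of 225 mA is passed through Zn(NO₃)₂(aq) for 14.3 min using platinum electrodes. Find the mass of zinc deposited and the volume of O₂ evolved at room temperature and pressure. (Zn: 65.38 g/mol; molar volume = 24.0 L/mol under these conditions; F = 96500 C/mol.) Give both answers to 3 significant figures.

0.0654 g Zn; 0.0120 L O₂

Q = 0.225 × 858 = 193.1 C; n(e⁻) = 193.1 / 96500 = 0.002001 mol
Cathode: Zn²⁺ + 2e⁻ → Zn → n(Zn) = 0.002001/2 = 0.001001 mol → 0.0654 g
Anode: 2H₂O → O₂ + 4H⁺ + 4e⁻ → n(O₂) = 0.002001/4 = 5.003×10^-4 mol → 0.0120 L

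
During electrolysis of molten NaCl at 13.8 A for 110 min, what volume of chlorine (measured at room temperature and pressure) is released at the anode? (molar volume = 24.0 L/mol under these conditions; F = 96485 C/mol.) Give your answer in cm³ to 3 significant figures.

11300 cm³

Q = 13.8 A × 6600 s = 91080 C
Moles of electrons = 91080 / 96485 = 0.9440 mol
2Cl⁻ → Cl₂ + 2e⁻, so n(Cl₂) = 0.9440 / 2 = 0.4720 mol
V = 0.4720 × 24.0 = 11.33 L
= 11300 cm³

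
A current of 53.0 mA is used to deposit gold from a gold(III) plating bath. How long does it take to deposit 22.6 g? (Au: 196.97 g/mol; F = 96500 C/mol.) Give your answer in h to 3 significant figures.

n(Au) = 22.6 / 196.97 = 0.1147 mol
Au³⁺ + 3e⁻ → Au, so n(e⁻) = 3 × 0.1147 = 0.3441 mol
Q = 0.3441 × 96500 = 33210 C
t = Q / I = 33210 / 0.0530 = 6.266×10^5 s = 174 h

174 h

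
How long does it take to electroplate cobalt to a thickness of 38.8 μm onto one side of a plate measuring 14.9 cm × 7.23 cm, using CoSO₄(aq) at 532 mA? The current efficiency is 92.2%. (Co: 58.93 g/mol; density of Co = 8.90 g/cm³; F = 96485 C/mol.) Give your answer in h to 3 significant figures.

Plated area = 14.9 × 7.23 = 107.7 cm²
Volume = 107.7 × 38.8×10⁻⁴ cm = 0.4179 cm³
m(Co) = 0.4179 × 8.90 = 3.719 g
n(Co) = 3.719 / 58.93 = 0.06311 mol; n(e⁻) = 2 × 0.06311 = 0.1262 mol
Q = 0.1262 × 96485 / 0.922 = 13210 C
t = 13210 / 0.532 = 24830 s = 6.90 h

6.90 h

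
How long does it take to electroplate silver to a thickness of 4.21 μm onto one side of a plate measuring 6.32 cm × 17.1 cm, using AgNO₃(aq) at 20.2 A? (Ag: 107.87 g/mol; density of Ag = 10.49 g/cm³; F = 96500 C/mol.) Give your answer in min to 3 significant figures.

0.352 min

Plated area = 6.32 × 17.1 = 108.1 cm²
Volume = 108.1 × 4.21×10⁻⁴ cm = 0.04551 cm³
m(Ag) = 0.04551 × 10.49 = 0.4774 g
n(Ag) = 0.4774 / 107.87 = 0.004426 mol; n(e⁻) = 0.004426 mol
Q = 0.004426 × 96500 = 427.1 C
t = 427.1 / 20.2 = 21.14 s = 0.352 min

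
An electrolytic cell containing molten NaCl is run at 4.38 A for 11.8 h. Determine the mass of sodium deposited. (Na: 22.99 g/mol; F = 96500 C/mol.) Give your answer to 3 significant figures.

Charge passed = 4.38 × 42480 = 1.861×10^5 C
Moles of electrons = 1.861×10^5 / 96500 = 1.928 mol
Na⁺ + e⁻ → Na, so n(Na) = 1.928 mol
m = 1.928 × 22.99 = 44.3 g

44.3 g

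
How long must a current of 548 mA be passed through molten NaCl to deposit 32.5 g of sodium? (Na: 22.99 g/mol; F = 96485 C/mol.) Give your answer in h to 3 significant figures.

n(Na) = 32.5 / 22.99 = 1.414 mol
Na⁺ + e⁻ → Na, so n(e⁻) = 1.414 mol
Q = 1.414 × 96485 = 1.364×10^5 C
t = Q / I = 1.364×10^5 / 0.548 = 2.489×10^5 s = 69.1 h

69.1 h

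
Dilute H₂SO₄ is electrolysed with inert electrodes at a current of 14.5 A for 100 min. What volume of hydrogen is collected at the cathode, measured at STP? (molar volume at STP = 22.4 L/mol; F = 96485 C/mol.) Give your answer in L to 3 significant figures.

10.1 L

Q = 14.5 A × 6000 s = 87000 C
n(e⁻) = 87000 / 96485 = 0.9017 mol
2H⁺ + 2e⁻ → H₂, so n(H₂) = 0.9017 / 2 = 0.4509 mol
V = 0.4509 × 22.4 = 10.10 L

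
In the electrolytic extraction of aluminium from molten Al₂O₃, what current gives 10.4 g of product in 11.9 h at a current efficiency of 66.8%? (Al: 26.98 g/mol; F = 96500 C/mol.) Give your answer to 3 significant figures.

n(Al) = 10.4 / 26.98 = 0.3855 mol
Al³⁺ + 3e⁻ → Al, so n(e⁻) = 3 × 0.3855 = 1.157 mol
Q = 1.157 × 96500 / 0.668 = 1.671×10^5 C
I = Q / t = 1.671×10^5 / 42840 s = 3.90 A

3.90 A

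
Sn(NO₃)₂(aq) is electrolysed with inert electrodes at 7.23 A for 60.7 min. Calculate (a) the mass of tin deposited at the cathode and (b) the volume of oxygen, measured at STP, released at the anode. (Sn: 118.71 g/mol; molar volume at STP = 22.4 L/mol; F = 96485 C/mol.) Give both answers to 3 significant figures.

16.2 g Sn; 1.53 L O₂

Q = 7.23 × 3642 = 26330 C; n(e⁻) = 26330 / 96485 = 0.2729 mol
Cathode: Sn²⁺ + 2e⁻ → Sn → n(Sn) = 0.2729/2 = 0.1365 mol → 16.2 g
Anode: 2H₂O → O₂ + 4H⁺ + 4e⁻ → n(O₂) = 0.2729/4 = 0.06823 mol → 1.53 L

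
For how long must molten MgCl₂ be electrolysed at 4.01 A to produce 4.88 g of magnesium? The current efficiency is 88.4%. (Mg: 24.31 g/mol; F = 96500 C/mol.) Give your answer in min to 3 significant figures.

182 min

n(Mg) = 4.88 / 24.31 = 0.2007 mol
Mg²⁺ + 2e⁻ → Mg, so n(e⁻) = 2 × 0.2007 = 0.4014 mol
Q = 0.4014 × 96500 / 0.884 = 43820 C
t = Q / I = 43820 / 4.01 = 10930 s = 182 min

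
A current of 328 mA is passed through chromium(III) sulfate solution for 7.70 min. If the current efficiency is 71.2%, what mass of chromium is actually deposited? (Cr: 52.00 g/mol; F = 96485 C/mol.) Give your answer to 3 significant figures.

Q = 0.328 × 462 = 151.5 C
n(e⁻) = 151.5 / 96485 = 0.001570 mol
Cr³⁺ + 3e⁻ → Cr, so theoretical m(Cr) = 5.233×10^-4 × 52.00 = 0.02721 g
Actual mass = 71.2% × 0.02721 = 0.0194 g

0.0194 g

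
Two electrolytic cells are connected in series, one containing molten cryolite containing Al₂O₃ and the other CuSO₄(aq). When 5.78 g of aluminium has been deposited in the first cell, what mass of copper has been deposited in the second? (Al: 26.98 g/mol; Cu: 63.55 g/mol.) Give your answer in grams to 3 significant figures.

n(Al) = 5.78 / 26.98 = 0.2142 mol
Al³⁺ + 3e⁻ → Al, so n(e⁻) = 3 × 0.2142 = 0.6426 mol
Same current for the same time ⇒ same n(e⁻) = 0.6426 mol in both cells.
Cu²⁺ + 2e⁻ → Cu, so n(Cu) = 0.6426 / 2 = 0.3213 mol
m(Cu) = 0.3213 × 63.55 = 20.4 g

20.4 g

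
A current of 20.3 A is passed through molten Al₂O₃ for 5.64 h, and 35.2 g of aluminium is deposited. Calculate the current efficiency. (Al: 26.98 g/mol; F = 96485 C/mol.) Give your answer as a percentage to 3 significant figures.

Q = 20.3 × 20304 = 4.122×10^5 C
n(e⁻) = 4.122×10^5 / 96485 = 4.272 mol
Al³⁺ + 3e⁻ → Al, so theoretical n(Al) = 1.424 mol → 38.42 g
Efficiency = 35.2 / 38.42 = 0.9162 = 91.6%

91.6%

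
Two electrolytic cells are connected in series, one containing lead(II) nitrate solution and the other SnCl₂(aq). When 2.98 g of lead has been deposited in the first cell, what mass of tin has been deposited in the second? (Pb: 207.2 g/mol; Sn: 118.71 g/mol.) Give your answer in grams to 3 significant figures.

n(Pb) = 2.98 / 207.2 = 0.01438 mol
Pb²⁺ + 2e⁻ → Pb, so n(e⁻) = 2 × 0.01438 = 0.02876 mol
Same current for the same time ⇒ same n(e⁻) = 0.02876 mol in both cells.
Sn²⁺ + 2e⁻ → Sn, so n(Sn) = 0.02876 / 2 = 0.01438 mol
m(Sn) = 0.01438 × 118.71 = 1.71 g

1.71 g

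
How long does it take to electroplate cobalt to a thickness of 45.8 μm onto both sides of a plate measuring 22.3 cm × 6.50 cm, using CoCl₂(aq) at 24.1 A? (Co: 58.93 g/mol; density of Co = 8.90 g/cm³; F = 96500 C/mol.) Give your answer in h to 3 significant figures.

0.446 h

Plated area = 2 × 22.3 × 6.50 = 289.9 cm²
Volume = 289.9 × 45.8×10⁻⁴ cm = 1.328 cm³
m(Co) = 1.328 × 8.90 = 11.82 g
n(Co) = 11.82 / 58.93 = 0.2006 mol; n(e⁻) = 2 × 0.2006 = 0.4012 mol
Q = 0.4012 × 96500 = 38720 C
t = 38720 / 24.1 = 1607 s = 0.446 h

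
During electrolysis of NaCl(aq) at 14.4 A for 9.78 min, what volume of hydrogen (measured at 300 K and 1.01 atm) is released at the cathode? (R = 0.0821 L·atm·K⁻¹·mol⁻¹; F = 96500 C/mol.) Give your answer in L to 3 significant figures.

1.07 L

Q = 14.4 A × 586.8 s = 8450 C
n(e⁻) = 8450 / 96500 = 0.08756 mol
2H⁺ + 2e⁻ → H₂, so n(H₂) = 0.08756 / 2 = 0.04378 mol
V = nRT/P = 0.04378 × 0.0821 × 300 / 1.01 = 1.068 L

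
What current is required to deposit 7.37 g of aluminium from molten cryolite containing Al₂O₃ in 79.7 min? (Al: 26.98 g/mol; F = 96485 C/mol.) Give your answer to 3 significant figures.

n(Al) = 7.37 / 26.98 = 0.2732 mol
Al³⁺ + 3e⁻ → Al, so n(e⁻) = 3 × 0.2732 = 0.8196 mol
Q = 0.8196 × 96485 = 79080 C
I = Q / t = 79080 / 4782 s = 16.5 A

16.5 A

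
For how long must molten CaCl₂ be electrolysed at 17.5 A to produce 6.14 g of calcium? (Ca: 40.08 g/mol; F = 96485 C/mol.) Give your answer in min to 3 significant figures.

n(Ca) = 6.14 / 40.08 = 0.1532 mol
Ca²⁺ + 2e⁻ → Ca, so n(e⁻) = 2 × 0.1532 = 0.3064 mol
Q = 0.3064 × 96485 = 29560 C
t = Q / I = 29560 / 17.5 = 1689 s = 28.2 min

28.2 min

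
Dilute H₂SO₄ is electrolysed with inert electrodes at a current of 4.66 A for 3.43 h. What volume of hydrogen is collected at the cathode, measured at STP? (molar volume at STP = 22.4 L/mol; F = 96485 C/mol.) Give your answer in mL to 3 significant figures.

6680 mL

Q = It = 4.66 × 12348 = 57540 C
Moles of electrons = 57540 / 96485 = 0.5964 mol
2H⁺ + 2e⁻ → H₂, so n(H₂) = 0.5964 / 2 = 0.2982 mol
V = 0.2982 × 22.4 = 6.680 L
= 6680 mL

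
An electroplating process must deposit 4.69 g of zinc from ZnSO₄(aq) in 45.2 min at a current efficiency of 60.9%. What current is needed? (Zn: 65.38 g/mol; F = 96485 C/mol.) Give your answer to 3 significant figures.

8.38 A

n(Zn) = 4.69 / 65.38 = 0.07173 mol
Zn²⁺ + 2e⁻ → Zn, so n(e⁻) = 2 × 0.07173 = 0.1435 mol
Q = 0.1435 × 96485 / 0.609 = 22730 C
I = Q / t = 22730 / 2712 s = 8.38 A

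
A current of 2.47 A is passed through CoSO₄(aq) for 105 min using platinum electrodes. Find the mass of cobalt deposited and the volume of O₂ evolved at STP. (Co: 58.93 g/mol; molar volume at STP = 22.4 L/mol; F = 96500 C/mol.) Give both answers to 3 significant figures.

4.75 g Co; 0.903 L O₂

Q = 2.47 × 6300 = 15560 C; n(e⁻) = 15560 / 96500 = 0.1612 mol
Cathode: Co²⁺ + 2e⁻ → Co → n(Co) = 0.1612/2 = 0.08060 mol → 4.75 g
Anode: 2H₂O → O₂ + 4H⁺ + 4e⁻ → n(O₂) = 0.1612/4 = 0.04030 mol → 0.903 L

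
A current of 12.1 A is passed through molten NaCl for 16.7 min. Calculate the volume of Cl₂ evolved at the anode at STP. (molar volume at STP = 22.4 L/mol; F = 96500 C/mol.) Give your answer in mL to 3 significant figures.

1410 mL

Q = It = 12.1 × 1002 = 12120 C
n(e⁻) = Q/F = 12120/96500 = 0.1256 mol
2Cl⁻ → Cl₂ + 2e⁻, so n(Cl₂) = 0.1256 / 2 = 0.06280 mol
V = 0.06280 × 22.4 = 1.407 L
= 1410 mL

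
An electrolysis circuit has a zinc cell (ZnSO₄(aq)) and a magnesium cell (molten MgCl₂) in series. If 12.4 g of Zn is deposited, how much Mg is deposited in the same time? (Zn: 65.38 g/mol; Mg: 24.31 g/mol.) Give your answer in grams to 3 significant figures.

n(Zn) = 12.4 / 65.38 = 0.1897 mol
Zn²⁺ + 2e⁻ → Zn, so n(e⁻) = 2 × 0.1897 = 0.3794 mol
Since the cells are in series, n(e⁻) in the Mg cell is also 0.3794 mol.
Mg²⁺ + 2e⁻ → Mg, so n(Mg) = 0.3794 / 2 = 0.1897 mol
m(Mg) = 0.1897 × 24.31 = 4.61 g

4.61 g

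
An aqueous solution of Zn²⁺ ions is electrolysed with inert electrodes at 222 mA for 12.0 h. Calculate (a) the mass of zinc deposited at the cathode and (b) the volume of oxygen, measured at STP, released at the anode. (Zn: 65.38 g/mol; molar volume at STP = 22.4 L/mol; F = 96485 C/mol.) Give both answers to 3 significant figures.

3.25 g Zn; 0.557 L O₂

Q = 0.222 × 43200 = 9590 C; n(e⁻) = 9590 / 96485 = 0.09939 mol
Cathode: Zn²⁺ + 2e⁻ → Zn → n(Zn) = 0.09939/2 = 0.04970 mol → 3.25 g
Anode: 2H₂O → O₂ + 4H⁺ + 4e⁻ → n(O₂) = 0.09939/4 = 0.02485 mol → 0.557 L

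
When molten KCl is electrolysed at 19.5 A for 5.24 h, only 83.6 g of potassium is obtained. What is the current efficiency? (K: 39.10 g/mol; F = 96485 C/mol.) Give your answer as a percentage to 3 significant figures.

56.1%

Q = 19.5 × 18864 = 3.678×10^5 C
n(e⁻) = 3.678×10^5 / 96485 = 3.812 mol
K⁺ + e⁻ → K, so theoretical n(K) = 3.812 mol → 149.0 g
Efficiency = 83.6 / 149.0 = 0.5611 = 56.1%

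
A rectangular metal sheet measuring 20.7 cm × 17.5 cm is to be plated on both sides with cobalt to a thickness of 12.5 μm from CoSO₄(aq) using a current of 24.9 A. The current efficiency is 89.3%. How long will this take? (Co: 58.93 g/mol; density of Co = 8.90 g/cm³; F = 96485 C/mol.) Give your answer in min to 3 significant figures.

Plated area = 2 × 20.7 × 17.5 = 724.5 cm²
Volume = 724.5 × 12.5×10⁻⁴ cm = 0.9056 cm³
m(Co) = 0.9056 × 8.90 = 8.060 g
n(Co) = 8.060 / 58.93 = 0.1368 mol; n(e⁻) = 2 × 0.1368 = 0.2736 mol
Q = 0.2736 × 96485 / 0.893 = 29560 C
t = 29560 / 24.9 = 1187 s = 19.8 min

19.8 min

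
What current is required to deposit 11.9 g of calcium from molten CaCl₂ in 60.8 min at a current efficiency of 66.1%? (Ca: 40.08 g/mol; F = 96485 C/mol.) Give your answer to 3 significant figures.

23.8 A

n(Ca) = 11.9 / 40.08 = 0.2969 mol
Ca²⁺ + 2e⁻ → Ca, so n(e⁻) = 2 × 0.2969 = 0.5938 mol
Q = 0.5938 × 96485 / 0.661 = 86680 C
I = Q / t = 86680 / 3648 s = 23.8 A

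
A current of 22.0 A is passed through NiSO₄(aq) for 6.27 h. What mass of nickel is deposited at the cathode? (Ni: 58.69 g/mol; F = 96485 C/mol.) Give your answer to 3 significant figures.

151 g

Charge passed = 22.0 × 22572 = 4.966×10^5 C
n(e⁻) = 4.966×10^5 / 96485 = 5.147 mol
Ni²⁺ + 2e⁻ → Ni, so n(Ni) = 5.147 / 2 = 2.574 mol
m = 2.574 × 58.69 = 151 g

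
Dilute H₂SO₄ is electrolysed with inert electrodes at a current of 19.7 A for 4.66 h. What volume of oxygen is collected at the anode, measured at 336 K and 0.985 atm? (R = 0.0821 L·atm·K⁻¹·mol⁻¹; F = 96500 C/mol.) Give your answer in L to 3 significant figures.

24.0 L

Q = 19.7 A × 16776 s = 3.305×10^5 C
n(e⁻) = Q/F = 3.305×10^5/96500 = 3.425 mol
2H₂O → O₂ + 4H⁺ + 4e⁻, so n(O₂) = 3.425 / 4 = 0.8563 mol
V = nRT/P = 0.8563 × 0.0821 × 336 / 0.985 = 23.98 L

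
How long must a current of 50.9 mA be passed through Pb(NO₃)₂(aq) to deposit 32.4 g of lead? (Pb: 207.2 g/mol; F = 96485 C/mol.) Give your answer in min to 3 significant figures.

n(Pb) = 32.4 / 207.2 = 0.1564 mol
Pb²⁺ + 2e⁻ → Pb, so n(e⁻) = 2 × 0.1564 = 0.3128 mol
Q = 0.3128 × 96485 = 30180 C
t = Q / I = 30180 / 0.0509 = 5.929×10^5 s = 9880 min

9880 min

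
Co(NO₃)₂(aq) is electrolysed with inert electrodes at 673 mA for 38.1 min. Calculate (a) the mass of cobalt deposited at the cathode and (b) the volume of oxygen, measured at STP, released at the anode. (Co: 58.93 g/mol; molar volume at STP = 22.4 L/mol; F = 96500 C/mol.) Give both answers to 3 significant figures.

Q = 0.673 × 2286 = 1538 C; n(e⁻) = 1538 / 96500 = 0.01594 mol
Cathode: Co²⁺ + 2e⁻ → Co → n(Co) = 0.01594/2 = 0.007970 mol → 0.470 g
Anode: 2H₂O → O₂ + 4H⁺ + 4e⁻ → n(O₂) = 0.01594/4 = 0.003985 mol → 0.0893 L

0.470 g Co; 0.0893 L O₂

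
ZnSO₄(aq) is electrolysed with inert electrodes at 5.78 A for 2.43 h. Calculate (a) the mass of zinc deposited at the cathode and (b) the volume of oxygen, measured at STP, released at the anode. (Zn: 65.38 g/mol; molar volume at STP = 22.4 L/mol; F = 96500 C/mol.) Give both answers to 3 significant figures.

Q = 5.78 × 8748 = 50560 C; n(e⁻) = 50560 / 96500 = 0.5239 mol
Cathode: Zn²⁺ + 2e⁻ → Zn → n(Zn) = 0.5239/2 = 0.2620 mol → 17.1 g
Anode: 2H₂O → O₂ + 4H⁺ + 4e⁻ → n(O₂) = 0.5239/4 = 0.1310 mol → 2.93 L

17.1 g Zn; 2.93 L O₂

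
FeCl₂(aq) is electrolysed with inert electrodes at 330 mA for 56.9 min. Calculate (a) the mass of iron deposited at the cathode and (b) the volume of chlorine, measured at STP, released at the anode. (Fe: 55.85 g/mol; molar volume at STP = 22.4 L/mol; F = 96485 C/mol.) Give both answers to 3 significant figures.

0.326 g Fe; 0.131 L Cl₂

Q = 0.330 × 3414 = 1127 C; n(e⁻) = 1127 / 96485 = 0.01168 mol
Cathode: Fe²⁺ + 2e⁻ → Fe → n(Fe) = 0.01168/2 = 0.005840 mol → 0.326 g
Anode: 2Cl⁻ → Cl₂ + 2e⁻ → n(Cl₂) = 0.01168/2 = 0.005840 mol → 0.131 L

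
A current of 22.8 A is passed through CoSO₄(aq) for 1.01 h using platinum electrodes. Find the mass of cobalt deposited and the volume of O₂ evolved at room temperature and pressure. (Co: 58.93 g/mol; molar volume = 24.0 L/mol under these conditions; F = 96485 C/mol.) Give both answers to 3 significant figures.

25.3 g Co; 5.16 L O₂

Q = 22.8 × 3636 = 82900 C; n(e⁻) = 82900 / 96485 = 0.8592 mol
Cathode: Co²⁺ + 2e⁻ → Co → n(Co) = 0.8592/2 = 0.4296 mol → 25.3 g
Anode: 2H₂O → O₂ + 4H⁺ + 4e⁻ → n(O₂) = 0.8592/4 = 0.2148 mol → 5.16 L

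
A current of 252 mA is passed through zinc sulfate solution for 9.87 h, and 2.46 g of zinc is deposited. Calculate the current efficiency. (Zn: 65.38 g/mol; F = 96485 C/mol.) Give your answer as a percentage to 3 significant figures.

Q = 0.252 × 35532 = 8954 C
n(e⁻) = 8954 / 96485 = 0.09280 mol
Zn²⁺ + 2e⁻ → Zn, so theoretical n(Zn) = 0.04640 mol → 3.034 g
Efficiency = 2.46 / 3.034 = 0.8108 = 81.1%

81.1%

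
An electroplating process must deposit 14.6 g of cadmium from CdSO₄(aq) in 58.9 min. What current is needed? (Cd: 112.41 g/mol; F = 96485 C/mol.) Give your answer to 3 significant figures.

7.09 A

n(Cd) = 14.6 / 112.41 = 0.1299 mol
Cd²⁺ + 2e⁻ → Cd, so n(e⁻) = 2 × 0.1299 = 0.2598 mol
Q = 0.2598 × 96485 = 25070 C
I = Q / t = 25070 / 3534 s = 7.09 A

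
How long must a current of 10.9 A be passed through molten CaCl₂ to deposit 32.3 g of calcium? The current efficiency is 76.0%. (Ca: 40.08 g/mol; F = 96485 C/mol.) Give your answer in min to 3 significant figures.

313 min

n(Ca) = 32.3 / 40.08 = 0.8059 mol
Ca²⁺ + 2e⁻ → Ca, so n(e⁻) = 2 × 0.8059 = 1.612 mol
Q = 1.612 × 96485 / 0.760 = 2.046×10^5 C
t = Q / I = 2.046×10^5 / 10.9 = 18770 s = 313 min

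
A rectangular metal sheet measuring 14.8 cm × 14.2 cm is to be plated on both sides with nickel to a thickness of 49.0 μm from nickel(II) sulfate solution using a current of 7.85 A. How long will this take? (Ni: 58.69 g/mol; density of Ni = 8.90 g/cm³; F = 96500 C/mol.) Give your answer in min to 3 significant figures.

Plated area = 2 × 14.8 × 14.2 = 420.3 cm²
Volume = 420.3 × 49.0×10⁻⁴ cm = 2.059 cm³
m(Ni) = 2.059 × 8.90 = 18.33 g
n(Ni) = 18.33 / 58.69 = 0.3123 mol; n(e⁻) = 2 × 0.3123 = 0.6246 mol
Q = 0.6246 × 96500 = 60270 C
t = 60270 / 7.85 = 7678 s = 128 min

128 min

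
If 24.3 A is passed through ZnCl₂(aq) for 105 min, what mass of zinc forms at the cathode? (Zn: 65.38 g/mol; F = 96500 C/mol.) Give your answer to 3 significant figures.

Charge passed = 24.3 × 6300 = 1.531×10^5 C
n(e⁻) = 1.531×10^5 / 96500 = 1.587 mol
Zn²⁺ + 2e⁻ → Zn, so n(Zn) = 1.587 / 2 = 0.7935 mol
m = 0.7935 × 65.38 = 51.9 g

51.9 g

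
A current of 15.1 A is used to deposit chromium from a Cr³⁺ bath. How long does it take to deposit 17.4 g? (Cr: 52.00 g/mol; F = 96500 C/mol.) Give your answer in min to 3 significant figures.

107 min

n(Cr) = 17.4 / 52.00 = 0.3346 mol
Cr³⁺ + 3e⁻ → Cr, so n(e⁻) = 3 × 0.3346 = 1.004 mol
Q = 1.004 × 96500 = 96890 C
t = Q / I = 96890 / 15.1 = 6417 s = 107 min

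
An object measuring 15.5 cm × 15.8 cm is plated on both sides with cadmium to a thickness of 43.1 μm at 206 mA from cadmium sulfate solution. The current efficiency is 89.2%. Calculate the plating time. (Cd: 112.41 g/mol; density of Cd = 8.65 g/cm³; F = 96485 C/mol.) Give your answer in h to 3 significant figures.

Plated area = 2 × 15.5 × 15.8 = 489.8 cm²
Volume = 489.8 × 43.1×10⁻⁴ cm = 2.111 cm³
m(Cd) = 2.111 × 8.65 = 18.26 g
n(Cd) = 18.26 / 112.41 = 0.1624 mol; n(e⁻) = 2 × 0.1624 = 0.3248 mol
Q = 0.3248 × 96485 / 0.892 = 35130 C
t = 35130 / 0.206 = 1.705×10^5 s = 47.4 h

47.4 h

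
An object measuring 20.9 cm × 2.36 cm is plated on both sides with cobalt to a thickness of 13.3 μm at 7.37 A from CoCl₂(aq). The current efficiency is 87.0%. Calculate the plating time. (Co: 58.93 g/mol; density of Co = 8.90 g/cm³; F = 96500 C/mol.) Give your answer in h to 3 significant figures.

0.166 h

Plated area = 2 × 20.9 × 2.36 = 98.65 cm²
Volume = 98.65 × 13.3×10⁻⁴ cm = 0.1312 cm³
m(Co) = 0.1312 × 8.90 = 1.168 g
n(Co) = 1.168 / 58.93 = 0.01982 mol; n(e⁻) = 2 × 0.01982 = 0.03964 mol
Q = 0.03964 × 96500 / 0.870 = 4397 C
t = 4397 / 7.37 = 596.6 s = 0.166 h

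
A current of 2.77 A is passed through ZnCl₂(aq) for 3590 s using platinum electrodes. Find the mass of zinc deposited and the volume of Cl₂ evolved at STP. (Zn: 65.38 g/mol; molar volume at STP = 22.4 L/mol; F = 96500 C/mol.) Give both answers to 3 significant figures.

Q = 2.77 × 3590 = 9944 C; n(e⁻) = 9944 / 96500 = 0.1030 mol
Cathode: Zn²⁺ + 2e⁻ → Zn → n(Zn) = 0.1030/2 = 0.05150 mol → 3.37 g
Anode: 2Cl⁻ → Cl₂ + 2e⁻ → n(Cl₂) = 0.1030/2 = 0.05150 mol → 1.15 L

3.37 g Zn; 1.15 L Cl₂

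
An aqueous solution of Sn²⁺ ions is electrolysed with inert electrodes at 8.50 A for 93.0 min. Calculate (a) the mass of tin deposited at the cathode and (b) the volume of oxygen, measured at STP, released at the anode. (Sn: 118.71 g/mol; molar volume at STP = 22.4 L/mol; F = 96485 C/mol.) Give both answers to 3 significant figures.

Q = 8.50 × 5580 = 47430 C; n(e⁻) = 47430 / 96485 = 0.4916 mol
Cathode: Sn²⁺ + 2e⁻ → Sn → n(Sn) = 0.4916/2 = 0.2458 mol → 29.2 g
Anode: 2H₂O → O₂ + 4H⁺ + 4e⁻ → n(O₂) = 0.4916/4 = 0.1229 mol → 2.75 L

29.2 g Sn; 2.75 L O₂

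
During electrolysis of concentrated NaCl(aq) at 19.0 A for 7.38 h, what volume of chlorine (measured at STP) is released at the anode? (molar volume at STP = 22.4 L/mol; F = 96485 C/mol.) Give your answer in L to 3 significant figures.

Q = It = 19.0 × 26568 = 5.048×10^5 C
n(e⁻) = Q/F = 5.048×10^5/96485 = 5.232 mol
2Cl⁻ → Cl₂ + 2e⁻, so n(Cl₂) = 5.232 / 2 = 2.616 mol
V = 2.616 × 22.4 = 58.60 L

58.6 L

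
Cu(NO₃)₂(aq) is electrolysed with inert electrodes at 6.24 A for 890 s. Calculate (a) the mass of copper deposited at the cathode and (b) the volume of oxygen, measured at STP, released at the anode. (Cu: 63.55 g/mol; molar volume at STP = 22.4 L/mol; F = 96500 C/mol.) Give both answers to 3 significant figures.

1.83 g Cu; 0.322 L O₂

Q = 6.24 × 890 = 5554 C; n(e⁻) = 5554 / 96500 = 0.05755 mol
Cathode: Cu²⁺ + 2e⁻ → Cu → n(Cu) = 0.05755/2 = 0.02878 mol → 1.83 g
Anode: 2H₂O → O₂ + 4H⁺ + 4e⁻ → n(O₂) = 0.05755/4 = 0.01439 mol → 0.322 L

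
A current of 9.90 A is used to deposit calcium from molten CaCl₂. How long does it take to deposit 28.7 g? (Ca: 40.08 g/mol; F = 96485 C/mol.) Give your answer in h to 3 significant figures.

3.88 h

n(Ca) = 28.7 / 40.08 = 0.7161 mol
Ca²⁺ + 2e⁻ → Ca, so n(e⁻) = 2 × 0.7161 = 1.432 mol
Q = 1.432 × 96485 = 1.382×10^5 C
t = Q / I = 1.382×10^5 / 9.90 = 13960 s = 3.88 h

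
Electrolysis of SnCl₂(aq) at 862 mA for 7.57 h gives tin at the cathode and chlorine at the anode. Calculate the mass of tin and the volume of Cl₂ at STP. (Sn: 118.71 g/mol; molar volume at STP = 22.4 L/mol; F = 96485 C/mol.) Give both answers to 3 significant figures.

14.5 g Sn; 2.73 L Cl₂

Q = 0.862 × 27252 = 23490 C; n(e⁻) = 23490 / 96485 = 0.2435 mol
Cathode: Sn²⁺ + 2e⁻ → Sn → n(Sn) = 0.2435/2 = 0.1218 mol → 14.5 g
Anode: 2Cl⁻ → Cl₂ + 2e⁻ → n(Cl₂) = 0.2435/2 = 0.1218 mol → 2.73 L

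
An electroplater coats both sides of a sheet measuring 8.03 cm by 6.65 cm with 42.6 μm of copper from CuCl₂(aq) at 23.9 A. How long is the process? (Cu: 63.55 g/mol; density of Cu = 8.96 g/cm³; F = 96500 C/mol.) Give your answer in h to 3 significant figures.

0.144 h

Plated area = 2 × 8.03 × 6.65 = 106.8 cm²
Volume = 106.8 × 42.6×10⁻⁴ cm = 0.4550 cm³
m(Cu) = 0.4550 × 8.96 = 4.077 g
n(Cu) = 4.077 / 63.55 = 0.06415 mol; n(e⁻) = 2 × 0.06415 = 0.1283 mol
Q = 0.1283 × 96500 = 12380 C
t = 12380 / 23.9 = 518.0 s = 0.144 h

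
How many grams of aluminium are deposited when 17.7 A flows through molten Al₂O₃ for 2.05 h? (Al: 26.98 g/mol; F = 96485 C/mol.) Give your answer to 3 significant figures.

Q = It = 17.7 × 7380 = 1.306×10^5 C
n(e⁻) = Q/F = 1.306×10^5/96485 = 1.354 mol
Al³⁺ + 3e⁻ → Al, so n(Al) = 1.354 / 3 = 0.4513 mol
m = 0.4513 × 26.98 = 12.2 g

12.2 g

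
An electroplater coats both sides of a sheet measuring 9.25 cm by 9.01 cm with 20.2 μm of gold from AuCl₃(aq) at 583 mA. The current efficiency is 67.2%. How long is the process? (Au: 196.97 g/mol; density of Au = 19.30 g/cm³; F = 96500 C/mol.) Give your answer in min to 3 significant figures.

406 min

Plated area = 2 × 9.25 × 9.01 = 166.7 cm²
Volume = 166.7 × 20.2×10⁻⁴ cm = 0.3367 cm³
m(Au) = 0.3367 × 19.30 = 6.498 g
n(Au) = 6.498 / 196.97 = 0.03299 mol; n(e⁻) = 3 × 0.03299 = 0.09897 mol
Q = 0.09897 × 96500 / 0.672 = 14210 C
t = 14210 / 0.583 = 24370 s = 406 min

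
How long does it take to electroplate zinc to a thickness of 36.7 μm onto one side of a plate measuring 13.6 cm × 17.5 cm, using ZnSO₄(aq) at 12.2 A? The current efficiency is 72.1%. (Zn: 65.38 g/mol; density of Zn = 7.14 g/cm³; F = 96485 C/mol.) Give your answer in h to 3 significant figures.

0.581 h

Plated area = 13.6 × 17.5 = 238.0 cm²
Volume = 238.0 × 36.7×10⁻⁴ cm = 0.8735 cm³
m(Zn) = 0.8735 × 7.14 = 6.237 g
n(Zn) = 6.237 / 65.38 = 0.09540 mol; n(e⁻) = 2 × 0.09540 = 0.1908 mol
Q = 0.1908 × 96485 / 0.721 = 25530 C
t = 25530 / 12.2 = 2093 s = 0.581 h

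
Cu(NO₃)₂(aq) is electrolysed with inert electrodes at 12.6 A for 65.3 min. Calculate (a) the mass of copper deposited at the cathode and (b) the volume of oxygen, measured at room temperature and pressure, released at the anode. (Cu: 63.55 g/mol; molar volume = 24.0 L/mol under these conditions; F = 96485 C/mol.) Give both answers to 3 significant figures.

16.3 g Cu; 3.07 L O₂

Q = 12.6 × 3918 = 49370 C; n(e⁻) = 49370 / 96485 = 0.5117 mol
Cathode: Cu²⁺ + 2e⁻ → Cu → n(Cu) = 0.5117/2 = 0.2559 mol → 16.3 g
Anode: 2H₂O → O₂ + 4H⁺ + 4e⁻ → n(O₂) = 0.5117/4 = 0.1279 mol → 3.07 L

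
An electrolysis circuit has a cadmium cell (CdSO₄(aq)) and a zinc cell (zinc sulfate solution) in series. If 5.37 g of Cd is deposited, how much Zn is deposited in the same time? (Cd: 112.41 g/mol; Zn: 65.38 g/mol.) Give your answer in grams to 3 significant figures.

3.12 g

n(Cd) = 5.37 / 112.41 = 0.04777 mol
Cd²⁺ + 2e⁻ → Cd, so n(e⁻) = 2 × 0.04777 = 0.09554 mol
The cells are in series, so the same charge (and hence the same n(e⁻) = 0.09554 mol) passes through both.
Zn²⁺ + 2e⁻ → Zn, so n(Zn) = 0.09554 / 2 = 0.04777 mol
m(Zn) = 0.04777 × 65.38 = 3.12 g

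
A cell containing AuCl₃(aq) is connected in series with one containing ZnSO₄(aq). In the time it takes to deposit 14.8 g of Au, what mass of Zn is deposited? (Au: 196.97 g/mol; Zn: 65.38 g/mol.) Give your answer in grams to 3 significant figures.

7.37 g

n(Au) = 14.8 / 196.97 = 0.07514 mol
Au³⁺ + 3e⁻ → Au, so n(e⁻) = 3 × 0.07514 = 0.2254 mol
Since the cells are in series, n(e⁻) in the Zn cell is also 0.2254 mol.
Zn²⁺ + 2e⁻ → Zn, so n(Zn) = 0.2254 / 2 = 0.1127 mol
m(Zn) = 0.1127 × 65.38 = 7.37 g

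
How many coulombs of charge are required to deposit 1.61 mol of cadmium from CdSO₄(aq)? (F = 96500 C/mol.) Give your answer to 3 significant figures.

Cd²⁺ + 2e⁻ → Cd, so n(e⁻) = 2 × 1.61 = 3.220 mol
Q = 3.220 × 96500 = 3.107×10^5 C

3.11×10^5 C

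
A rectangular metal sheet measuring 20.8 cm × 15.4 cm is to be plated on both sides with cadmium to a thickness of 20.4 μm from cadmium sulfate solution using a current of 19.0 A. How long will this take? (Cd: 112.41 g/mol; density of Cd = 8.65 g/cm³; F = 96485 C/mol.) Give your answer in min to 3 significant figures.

Plated area = 2 × 20.8 × 15.4 = 640.6 cm²
Volume = 640.6 × 20.4×10⁻⁴ cm = 1.307 cm³
m(Cd) = 1.307 × 8.65 = 11.31 g
n(Cd) = 11.31 / 112.41 = 0.1006 mol; n(e⁻) = 2 × 0.1006 = 0.2012 mol
Q = 0.2012 × 96485 = 19410 C
t = 19410 / 19.0 = 1022 s = 17.0 min

17.0 min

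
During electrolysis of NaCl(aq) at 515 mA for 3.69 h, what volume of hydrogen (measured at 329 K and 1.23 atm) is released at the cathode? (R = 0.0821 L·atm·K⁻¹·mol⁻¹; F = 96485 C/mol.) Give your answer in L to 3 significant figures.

Q = 0.515 A × 13284 s = 6841 C
n(e⁻) = Q/F = 6841/96485 = 0.07090 mol
2H⁺ + 2e⁻ → H₂, so n(H₂) = 0.07090 / 2 = 0.03545 mol
V = nRT/P = 0.03545 × 0.0821 × 329 / 1.23 = 0.7785 L

0.779 L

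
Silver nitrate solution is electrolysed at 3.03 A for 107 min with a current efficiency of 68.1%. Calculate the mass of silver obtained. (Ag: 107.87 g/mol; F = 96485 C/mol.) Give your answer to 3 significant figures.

14.8 g

Q = 3.03 × 6420 = 19450 C
n(e⁻) = 19450 / 96485 = 0.2016 mol
Ag⁺ + e⁻ → Ag, so theoretical m(Ag) = 0.2016 × 107.87 = 21.75 g
Actual mass = 68.1% × 21.75 = 14.8 g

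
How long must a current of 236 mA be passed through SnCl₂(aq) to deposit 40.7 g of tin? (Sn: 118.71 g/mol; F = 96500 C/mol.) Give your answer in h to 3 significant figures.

n(Sn) = 40.7 / 118.71 = 0.3429 mol
Sn²⁺ + 2e⁻ → Sn, so n(e⁻) = 2 × 0.3429 = 0.6858 mol
Q = 0.6858 × 96500 = 66180 C
t = Q / I = 66180 / 0.236 = 2.804×10^5 s = 77.9 h

77.9 h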